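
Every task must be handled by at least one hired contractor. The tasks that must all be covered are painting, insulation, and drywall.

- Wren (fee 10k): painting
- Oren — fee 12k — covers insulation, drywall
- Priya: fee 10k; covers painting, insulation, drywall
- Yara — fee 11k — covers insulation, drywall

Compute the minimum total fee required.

Priya alone covers painting, insulation, drywall — every task.
Total fee: 10.

10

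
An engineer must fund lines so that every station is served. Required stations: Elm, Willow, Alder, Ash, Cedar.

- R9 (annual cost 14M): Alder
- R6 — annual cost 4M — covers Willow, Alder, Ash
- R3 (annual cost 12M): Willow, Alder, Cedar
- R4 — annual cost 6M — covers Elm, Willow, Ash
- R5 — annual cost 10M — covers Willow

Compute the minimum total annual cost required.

This is a weighted set-cover instance.
Choose R3 and R4: together they cover Elm, Willow, Alder, Ash, Cedar — every station.
Total annual cost: 12 + 6 = 18.

18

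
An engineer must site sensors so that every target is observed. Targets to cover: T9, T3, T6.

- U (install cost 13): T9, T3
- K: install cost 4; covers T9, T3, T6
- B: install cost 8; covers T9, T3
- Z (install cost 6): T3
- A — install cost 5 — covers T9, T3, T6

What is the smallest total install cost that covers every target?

This is a weighted set-cover instance.
K alone covers T9, T3, T6 — every target.
Total install cost: 4.

4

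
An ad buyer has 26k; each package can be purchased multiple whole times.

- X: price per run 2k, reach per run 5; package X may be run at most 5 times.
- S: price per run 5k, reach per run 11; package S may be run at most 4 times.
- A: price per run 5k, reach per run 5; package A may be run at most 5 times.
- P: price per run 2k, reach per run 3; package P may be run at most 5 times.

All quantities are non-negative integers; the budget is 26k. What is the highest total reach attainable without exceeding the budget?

Take 3×X and 4×S: price 26 ≤ 26, reach 3·5 + 4·11 = 59.
No other integer combination yields more.

59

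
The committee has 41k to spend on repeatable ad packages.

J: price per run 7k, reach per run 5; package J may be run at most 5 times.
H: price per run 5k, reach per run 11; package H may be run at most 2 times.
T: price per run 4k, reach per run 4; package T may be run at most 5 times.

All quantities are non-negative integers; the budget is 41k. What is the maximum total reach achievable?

48

H has the best ratio (11/5); taking only H gives at most 2×11 = 22 (stopped by the supply cap of 2).
Mixing does better — 2×J, 2×H, and 4×T: price 40 ≤ 41, reach 2·5 + 2·11 + 4·4 = 48.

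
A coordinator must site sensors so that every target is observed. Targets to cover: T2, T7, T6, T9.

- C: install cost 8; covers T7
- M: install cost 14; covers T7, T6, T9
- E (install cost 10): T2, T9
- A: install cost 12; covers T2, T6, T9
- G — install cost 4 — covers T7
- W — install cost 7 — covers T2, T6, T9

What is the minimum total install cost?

Choose G and W: together they cover T2, T7, T6, T9 — every target.
Total install cost: 4 + 7 = 11.
No cover costs less than 11.

11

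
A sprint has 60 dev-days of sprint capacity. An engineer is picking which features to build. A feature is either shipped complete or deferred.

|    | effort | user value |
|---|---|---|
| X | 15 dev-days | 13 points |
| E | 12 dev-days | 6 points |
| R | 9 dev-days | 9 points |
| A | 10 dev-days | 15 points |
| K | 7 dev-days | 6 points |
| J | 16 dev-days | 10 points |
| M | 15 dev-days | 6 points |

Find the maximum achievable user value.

53

Take X, R, A, K, and J: effort 15 + 9 + 10 + 7 + 16 = 57 ≤ 60, user value 13 + 9 + 15 + 6 + 10 = 53.
No other feasible combination does better.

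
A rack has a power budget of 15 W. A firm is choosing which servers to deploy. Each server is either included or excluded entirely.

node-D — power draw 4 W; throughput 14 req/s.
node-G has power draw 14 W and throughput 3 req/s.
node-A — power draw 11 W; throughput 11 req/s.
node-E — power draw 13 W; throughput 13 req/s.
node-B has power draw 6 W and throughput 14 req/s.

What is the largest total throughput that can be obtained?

28

node-D: power draw 4 ≤ 15, throughput 14.
node-D + node-B: power draw 4 + 6 = 10 ≤ 15, throughput 14 + 14 = 28.
node-D + node-A: power draw 4 + 11 = 15 ≤ 15, throughput 14 + 11 = 25.
Best is node-D and node-B with total throughput 28.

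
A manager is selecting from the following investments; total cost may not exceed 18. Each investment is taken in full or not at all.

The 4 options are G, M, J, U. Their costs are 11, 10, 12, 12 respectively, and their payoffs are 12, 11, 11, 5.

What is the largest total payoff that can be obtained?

12

Allowing fractional choices, the relaxed optimum would be about 19.7, but investments are indivisible.
M: cost 10 ≤ 18, payoff 11.
J: cost 12 ≤ 18, payoff 11.
G: cost 11 ≤ 18, payoff 12.
Best is G with total payoff 12.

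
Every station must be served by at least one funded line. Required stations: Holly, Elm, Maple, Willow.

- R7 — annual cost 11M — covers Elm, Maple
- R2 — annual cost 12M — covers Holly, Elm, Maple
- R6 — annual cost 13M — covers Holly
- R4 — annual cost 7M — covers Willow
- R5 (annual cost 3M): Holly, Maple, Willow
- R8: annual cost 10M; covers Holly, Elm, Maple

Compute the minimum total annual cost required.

13

Choose R5 and R8: together they cover Holly, Elm, Maple, Willow — every station.
Total annual cost: 3 + 10 = 13.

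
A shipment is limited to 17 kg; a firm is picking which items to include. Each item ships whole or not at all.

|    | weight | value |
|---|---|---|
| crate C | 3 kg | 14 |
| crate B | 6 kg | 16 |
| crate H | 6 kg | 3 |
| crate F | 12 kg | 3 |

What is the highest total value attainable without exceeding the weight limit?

33

Take crate C, crate B, and crate H: weight 3 + 6 + 6 = 15 ≤ 17, value 14 + 16 + 3 = 33.
No other feasible combination does better.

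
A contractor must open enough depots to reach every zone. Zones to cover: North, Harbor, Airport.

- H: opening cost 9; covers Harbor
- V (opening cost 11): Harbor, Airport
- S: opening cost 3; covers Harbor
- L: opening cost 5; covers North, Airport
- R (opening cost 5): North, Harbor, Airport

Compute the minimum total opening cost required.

5

R alone covers North, Harbor, Airport — every zone.
Total opening cost: 5.
No cover costs less than 5.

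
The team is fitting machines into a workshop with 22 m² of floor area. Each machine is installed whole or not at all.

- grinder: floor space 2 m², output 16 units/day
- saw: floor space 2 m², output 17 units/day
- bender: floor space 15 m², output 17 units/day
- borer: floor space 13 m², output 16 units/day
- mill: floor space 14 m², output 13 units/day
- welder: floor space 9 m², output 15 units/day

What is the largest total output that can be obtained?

50

This is an integer program with binary decision variables.
grinder + saw + borer: floor space 2 + 2 + 13 = 17 ≤ 22, output 16 + 17 + 16 = 49.
grinder + saw + bender: floor space 2 + 2 + 15 = 19 ≤ 22, output 16 + 17 + 17 = 50.
grinder + saw + welder: floor space 2 + 2 + 9 = 13 ≤ 22, output 16 + 17 + 15 = 48.
Best is grinder, saw, and bender with total output 50.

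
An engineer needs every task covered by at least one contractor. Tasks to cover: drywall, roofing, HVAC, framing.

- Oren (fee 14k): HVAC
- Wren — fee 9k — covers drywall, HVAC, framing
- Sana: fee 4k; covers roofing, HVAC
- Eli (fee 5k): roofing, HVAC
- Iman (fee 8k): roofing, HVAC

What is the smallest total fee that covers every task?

13

This is an integer covering problem.
Choose Wren and Sana: together they cover drywall, roofing, HVAC, framing — every task.
Total fee: 9 + 4 = 13.
No cover costs less than 13.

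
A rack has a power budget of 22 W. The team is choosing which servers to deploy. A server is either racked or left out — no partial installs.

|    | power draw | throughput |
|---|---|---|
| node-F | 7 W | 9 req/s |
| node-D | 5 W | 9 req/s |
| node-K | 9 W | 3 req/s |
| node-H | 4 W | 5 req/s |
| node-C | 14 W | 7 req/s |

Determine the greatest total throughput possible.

23

Allowing fractional choices, the relaxed optimum would be about 26.0, but servers are indivisible.
node-F + node-D + node-K: power draw 7 + 5 + 9 = 21 ≤ 22, throughput 9 + 9 + 3 = 21.
node-F + node-D + node-H: power draw 7 + 5 + 4 = 16 ≤ 22, throughput 9 + 9 + 5 = 23.
node-F + node-D: power draw 7 + 5 = 12 ≤ 22, throughput 9 + 9 = 18.
Best is node-F, node-D, and node-H with total throughput 23.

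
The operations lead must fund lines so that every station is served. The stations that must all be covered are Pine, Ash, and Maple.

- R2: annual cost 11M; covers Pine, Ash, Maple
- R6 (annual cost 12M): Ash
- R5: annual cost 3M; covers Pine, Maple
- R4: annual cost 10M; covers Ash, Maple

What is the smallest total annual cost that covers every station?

This is a weighted set-cover instance.
The greedy cost-per-new-station heuristic would pick R5 and R4 for 13, but a cheaper cover exists.
R2 alone covers Pine, Ash, Maple — every station.
Total annual cost: 11.
No cover costs less than 11.

11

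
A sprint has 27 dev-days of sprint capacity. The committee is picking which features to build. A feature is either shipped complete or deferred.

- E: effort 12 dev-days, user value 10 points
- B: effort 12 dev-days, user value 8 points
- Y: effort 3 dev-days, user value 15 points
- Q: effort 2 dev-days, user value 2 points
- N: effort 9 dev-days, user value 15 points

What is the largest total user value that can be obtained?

Allowing fractional choices, the relaxed optimum would be about 42.7, but features are indivisible.
B + Y + Q + N: effort 12 + 3 + 2 + 9 = 26 ≤ 27, user value 8 + 15 + 2 + 15 = 40.
E + Y + N: effort 12 + 3 + 9 = 24 ≤ 27, user value 10 + 15 + 15 = 40.
E + Y + Q + N: effort 12 + 3 + 2 + 9 = 26 ≤ 27, user value 10 + 15 + 2 + 15 = 42.
Best is E, Y, Q, and N with total user value 42.

42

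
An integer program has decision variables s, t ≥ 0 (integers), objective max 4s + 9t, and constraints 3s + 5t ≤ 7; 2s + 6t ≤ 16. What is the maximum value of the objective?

The continuous relaxation peaks at (0, 1.4) with value 12.60; rounding to a feasible lattice point costs some objective.
(s,t)=(0,1): 3·0+5·1=5≤7, 2·0+6·1=6≤16, objective 9.
(s,t)=(1,0): 3·1+5·0=3≤7, 2·1+6·0=2≤16, objective 4.
(s,t)=(0,0): 3·0+5·0=0≤7, 2·0+6·0=0≤16, objective 0.
The best lattice point is (0,1), giving 9.

9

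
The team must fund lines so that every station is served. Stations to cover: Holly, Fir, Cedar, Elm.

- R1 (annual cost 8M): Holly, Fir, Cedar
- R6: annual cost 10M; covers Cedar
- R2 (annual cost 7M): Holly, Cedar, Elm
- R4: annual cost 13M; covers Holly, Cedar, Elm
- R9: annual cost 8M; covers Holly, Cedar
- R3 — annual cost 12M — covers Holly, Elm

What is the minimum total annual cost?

15

This is a weighted set-cover instance.
Choose R1 and R2: together they cover Holly, Fir, Cedar, Elm — every station.
Total annual cost: 8 + 7 = 15.
No cover costs less than 15.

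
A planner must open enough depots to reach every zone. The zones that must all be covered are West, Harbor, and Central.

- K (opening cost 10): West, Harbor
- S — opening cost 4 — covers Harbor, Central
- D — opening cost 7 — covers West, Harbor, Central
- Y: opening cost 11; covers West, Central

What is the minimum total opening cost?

7

The greedy cost-per-new-zone heuristic would pick S and D for 11, but a cheaper cover exists.
D alone covers West, Harbor, Central — every zone.
Total opening cost: 7.
No cover costs less than 7.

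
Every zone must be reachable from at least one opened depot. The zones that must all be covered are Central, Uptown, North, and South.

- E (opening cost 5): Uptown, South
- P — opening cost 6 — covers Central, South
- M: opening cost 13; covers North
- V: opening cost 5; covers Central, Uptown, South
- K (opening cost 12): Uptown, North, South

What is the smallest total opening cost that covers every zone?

Choose V and K: together they cover Central, Uptown, North, South — every zone.
Total opening cost: 5 + 12 = 17.
No cover costs less than 17.

17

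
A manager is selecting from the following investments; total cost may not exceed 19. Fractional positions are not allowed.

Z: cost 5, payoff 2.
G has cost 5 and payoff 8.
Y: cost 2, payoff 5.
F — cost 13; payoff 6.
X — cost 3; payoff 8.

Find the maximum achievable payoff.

Take Z, G, Y, and X: cost 5 + 5 + 2 + 3 = 15 ≤ 19, payoff 2 + 8 + 5 + 8 = 23.
No other feasible combination does better.

23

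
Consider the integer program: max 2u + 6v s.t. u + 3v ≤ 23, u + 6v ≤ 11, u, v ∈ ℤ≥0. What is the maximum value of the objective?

22

(u,v)=(11,0): 1·11+3·0=11≤23, 1·11+6·0=11≤11, objective 22.
(u,v)=(10,0): 1·10+3·0=10≤23, 1·10+6·0=10≤11, objective 20.
Maximum is 22 at (u,v)=(11,0).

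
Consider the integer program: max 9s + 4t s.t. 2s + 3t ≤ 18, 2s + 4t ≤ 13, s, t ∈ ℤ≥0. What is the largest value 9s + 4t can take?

The continuous relaxation peaks at (6.5, 0) with value 58.50; rounding to a feasible lattice point costs some objective.
(s,t)=(6,0) is feasible, giving 54.
(s,t)=(5,0) is feasible, giving 45.
The best lattice point is (6,0), giving 54.

54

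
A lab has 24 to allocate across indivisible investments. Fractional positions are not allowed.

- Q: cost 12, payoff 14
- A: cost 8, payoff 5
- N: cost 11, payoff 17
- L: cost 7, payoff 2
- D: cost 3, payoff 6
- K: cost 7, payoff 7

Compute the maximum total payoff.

Q + N: cost 12 + 11 = 23 ≤ 24, payoff 14 + 17 = 31.
A + N + D: cost 8 + 11 + 3 = 22 ≤ 24, payoff 5 + 17 + 6 = 28.
N + D + K: cost 11 + 3 + 7 = 21 ≤ 24, payoff 17 + 6 + 7 = 30.
Best is Q and N with total payoff 31.

31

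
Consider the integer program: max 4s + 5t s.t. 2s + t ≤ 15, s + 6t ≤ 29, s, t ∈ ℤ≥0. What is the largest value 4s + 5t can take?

40

Relaxing integrality, the LP optimum is 41.73 at (s,t) = (5.55, 3.91), which is not an integer point.
(s,t)=(5,4) is feasible, giving 40.
(s,t)=(6,3) is feasible, giving 39.
(s,t)=(4,4) is feasible, giving 36.
Maximum is 40 at (s,t)=(5,4).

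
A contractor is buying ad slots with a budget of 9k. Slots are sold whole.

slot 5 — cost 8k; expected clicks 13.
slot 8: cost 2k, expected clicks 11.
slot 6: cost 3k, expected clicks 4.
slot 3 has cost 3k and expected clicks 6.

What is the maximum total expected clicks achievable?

21

Take slot 8, slot 6, and slot 3: cost 2 + 3 + 3 = 8 ≤ 9, expected clicks 11 + 4 + 6 = 21.
No other feasible combination does better.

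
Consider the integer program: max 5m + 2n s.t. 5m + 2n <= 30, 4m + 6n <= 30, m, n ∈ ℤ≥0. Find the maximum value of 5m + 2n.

30

(m,n)=(6,0): 5·6+2·0=30≤30, 4·6+6·0=24≤30, objective 30.
(m,n)=(5,1): 5·5+2·1=27≤30, 4·5+6·1=26≤30, objective 27.
(m,n)=(5,0): 5·5+2·0=25≤30, 4·5+6·0=20≤30, objective 25.
No feasible integer point exceeds 30.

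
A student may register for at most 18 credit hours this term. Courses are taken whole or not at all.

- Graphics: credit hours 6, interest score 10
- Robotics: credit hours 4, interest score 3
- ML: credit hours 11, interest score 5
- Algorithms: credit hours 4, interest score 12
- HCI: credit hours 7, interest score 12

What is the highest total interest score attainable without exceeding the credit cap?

This is a 0-1 knapsack instance.
Graphics + Robotics + Algorithms: credit hours 6 + 4 + 4 = 14 ≤ 18, interest score 10 + 3 + 12 = 25.
Robotics + Algorithms + HCI: credit hours 4 + 4 + 7 = 15 ≤ 18, interest score 3 + 12 + 12 = 27.
Graphics + Algorithms + HCI: credit hours 6 + 4 + 7 = 17 ≤ 18, interest score 10 + 12 + 12 = 34.
Best is Graphics, Algorithms, and HCI with total interest score 34.

34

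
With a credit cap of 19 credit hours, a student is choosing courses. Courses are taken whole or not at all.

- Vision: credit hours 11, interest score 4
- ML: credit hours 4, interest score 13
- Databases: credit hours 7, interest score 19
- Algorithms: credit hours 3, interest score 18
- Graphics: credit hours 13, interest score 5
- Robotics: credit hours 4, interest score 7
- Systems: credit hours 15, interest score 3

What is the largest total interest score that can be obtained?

57

Take ML, Databases, Algorithms, and Robotics: credit hours 4 + 7 + 3 + 4 = 18 ≤ 19, interest score 13 + 19 + 18 + 7 = 57.
No other feasible combination does better.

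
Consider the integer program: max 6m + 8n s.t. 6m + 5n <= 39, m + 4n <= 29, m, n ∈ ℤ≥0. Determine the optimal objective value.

56

(m,n)=(0,7) is feasible, giving 56.
(m,n)=(1,6) is feasible, giving 54.
The best lattice point is (0,7), giving 56.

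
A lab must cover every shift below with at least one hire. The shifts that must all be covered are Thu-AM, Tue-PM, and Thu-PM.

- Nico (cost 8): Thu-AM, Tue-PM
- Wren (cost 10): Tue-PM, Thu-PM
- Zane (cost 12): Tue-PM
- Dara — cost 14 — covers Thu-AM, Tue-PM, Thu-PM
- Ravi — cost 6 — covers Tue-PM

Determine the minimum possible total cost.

The greedy cost-per-new-shift heuristic would pick Nico and Wren for 18, but a cheaper cover exists.
Dara alone covers Thu-AM, Tue-PM, Thu-PM — every shift.
Total cost: 14.
No cover costs less than 14.

14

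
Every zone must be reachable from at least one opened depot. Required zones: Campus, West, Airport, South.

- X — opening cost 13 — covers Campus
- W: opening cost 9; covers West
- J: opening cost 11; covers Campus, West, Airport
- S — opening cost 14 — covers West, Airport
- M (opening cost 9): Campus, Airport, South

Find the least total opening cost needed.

18

Choose W and M: together they cover Campus, West, Airport, South — every zone.
Total opening cost: 9 + 9 = 18.
No cover costs less than 18.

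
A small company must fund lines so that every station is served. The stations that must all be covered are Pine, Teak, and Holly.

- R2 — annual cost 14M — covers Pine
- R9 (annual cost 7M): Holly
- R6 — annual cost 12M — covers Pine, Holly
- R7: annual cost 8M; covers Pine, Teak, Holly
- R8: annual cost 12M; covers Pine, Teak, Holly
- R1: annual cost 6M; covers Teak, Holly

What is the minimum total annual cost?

R7 alone covers Pine, Teak, Holly — every station.
Total annual cost: 8.

8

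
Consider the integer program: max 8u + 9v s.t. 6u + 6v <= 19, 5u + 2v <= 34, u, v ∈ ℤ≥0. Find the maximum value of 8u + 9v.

27

(u,v)=(0,3) is feasible, giving 27.
(u,v)=(1,2) is feasible, giving 26.
(u,v)=(0,2) is feasible, giving 18.
Maximum is 27 at (u,v)=(0,3).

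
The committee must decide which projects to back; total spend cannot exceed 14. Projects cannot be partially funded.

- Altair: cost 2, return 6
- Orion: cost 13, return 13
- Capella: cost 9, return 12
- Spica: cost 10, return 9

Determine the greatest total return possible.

This is a 0-1 knapsack instance.
Allowing fractional choices, the relaxed optimum would be about 21.0, but projects are indivisible.
Altair + Capella: cost 2 + 9 = 11 ≤ 14, return 6 + 12 = 18.
Orion: cost 13 ≤ 14, return 13.
Altair + Spica: cost 2 + 10 = 12 ≤ 14, return 6 + 9 = 15.
Best is Altair and Capella with total return 18.

18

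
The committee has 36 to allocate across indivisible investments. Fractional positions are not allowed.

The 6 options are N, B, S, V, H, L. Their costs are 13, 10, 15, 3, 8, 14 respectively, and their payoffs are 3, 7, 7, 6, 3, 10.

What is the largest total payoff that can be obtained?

Take B, V, H, and L: cost 10 + 3 + 8 + 14 = 35 ≤ 36, payoff 7 + 6 + 3 + 10 = 26.
No other feasible combination does better.

26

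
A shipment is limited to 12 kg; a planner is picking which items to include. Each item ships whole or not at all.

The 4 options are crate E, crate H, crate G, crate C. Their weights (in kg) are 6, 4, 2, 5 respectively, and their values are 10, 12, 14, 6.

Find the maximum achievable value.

crate H + crate G + crate C: weight 4 + 2 + 5 = 11 ≤ 12, value 12 + 14 + 6 = 32.
crate E + crate H + crate G: weight 6 + 4 + 2 = 12 ≤ 12, value 10 + 12 + 14 = 36.
crate H + crate G: weight 4 + 2 = 6 ≤ 12, value 12 + 14 = 26.
Best is crate E, crate H, and crate G with total value 36.

36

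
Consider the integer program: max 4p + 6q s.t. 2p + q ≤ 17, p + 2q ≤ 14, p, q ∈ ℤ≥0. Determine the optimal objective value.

Relaxing integrality, the LP optimum is 48.67 at (p,q) = (6.67, 3.67), which is not an integer point.
(p,q)=(6,4): 2·6+1·4=16≤17, 1·6+2·4=14≤14, objective 48.
(p,q)=(7,3): 2·7+1·3=17≤17, 1·7+2·3=13≤14, objective 46.
(p,q)=(5,4): 2·5+1·4=14≤17, 1·5+2·4=13≤14, objective 44.
Maximum is 48 at (p,q)=(6,4).

48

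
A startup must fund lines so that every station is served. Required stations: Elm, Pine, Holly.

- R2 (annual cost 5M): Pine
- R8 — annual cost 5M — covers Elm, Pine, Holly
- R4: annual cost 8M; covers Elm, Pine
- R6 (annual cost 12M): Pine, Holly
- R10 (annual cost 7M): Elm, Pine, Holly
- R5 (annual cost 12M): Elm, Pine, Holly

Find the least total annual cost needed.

R8 alone covers Elm, Pine, Holly — every station.
Total annual cost: 5.
No cover costs less than 5.

5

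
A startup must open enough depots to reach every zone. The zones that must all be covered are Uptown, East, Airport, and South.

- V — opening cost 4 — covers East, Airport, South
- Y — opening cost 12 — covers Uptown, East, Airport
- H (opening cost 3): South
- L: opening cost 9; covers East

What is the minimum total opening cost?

15

The greedy cost-per-new-zone heuristic would pick V and Y for 16, but a cheaper cover exists.
Choose Y and H: together they cover Uptown, East, Airport, South — every zone.
Total opening cost: 12 + 3 = 15.
No cover costs less than 15.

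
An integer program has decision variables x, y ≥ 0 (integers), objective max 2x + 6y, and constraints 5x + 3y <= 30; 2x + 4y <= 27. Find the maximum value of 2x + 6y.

38

(x,y)=(1,6): 5·1+3·6=23≤30, 2·1+4·6=26≤27, objective 38.
(x,y)=(0,6): 5·0+3·6=18≤30, 2·0+4·6=24≤27, objective 36.
(x,y)=(2,5): 5·2+3·5=25≤30, 2·2+4·5=24≤27, objective 34.
(x,y)=(1,5): 5·1+3·5=20≤30, 2·1+4·5=22≤27, objective 32.
Maximum is 38 at (x,y)=(1,6).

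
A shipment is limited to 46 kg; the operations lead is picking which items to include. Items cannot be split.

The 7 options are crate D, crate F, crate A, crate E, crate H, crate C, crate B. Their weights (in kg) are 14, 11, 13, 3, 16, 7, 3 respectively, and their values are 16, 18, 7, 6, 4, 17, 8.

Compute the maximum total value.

crate D + crate F + crate C + crate B: weight 14 + 11 + 7 + 3 = 35 ≤ 46, value 16 + 18 + 17 + 8 = 59.
crate D + crate F + crate E + crate C + crate B: weight 14 + 11 + 3 + 7 + 3 = 38 ≤ 46, value 16 + 18 + 6 + 17 + 8 = 65.
crate D + crate F + crate A + crate C: weight 14 + 11 + 13 + 7 = 45 ≤ 46, value 16 + 18 + 7 + 17 = 58.
Best is crate D, crate F, crate E, crate C, and crate B with total value 65.

65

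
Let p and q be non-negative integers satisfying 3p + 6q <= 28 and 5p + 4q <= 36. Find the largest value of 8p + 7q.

Relaxing integrality, the LP optimum is 58.67 at (p,q) = (5.78, 1.78), which is not an integer point.
(p,q)=(7,0): 3·7+6·0=21≤28, 5·7+4·0=35≤36, objective 56.
(p,q)=(6,1): 3·6+6·1=24≤28, 5·6+4·1=34≤36, objective 55.
(p,q)=(5,2): 3·5+6·2=27≤28, 5·5+4·2=33≤36, objective 54.
Maximum is 56 at (p,q)=(7,0).

56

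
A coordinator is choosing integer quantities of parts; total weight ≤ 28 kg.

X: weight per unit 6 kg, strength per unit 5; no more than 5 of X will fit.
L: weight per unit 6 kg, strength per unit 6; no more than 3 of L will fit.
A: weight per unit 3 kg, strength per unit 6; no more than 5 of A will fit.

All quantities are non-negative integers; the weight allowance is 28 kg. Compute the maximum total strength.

42

A has the best ratio (6/3); taking only A gives at most 5×6 = 30 (stopped by the supply cap of 5).
Mixing does better — 2×L and 5×A: weight 27 ≤ 28, strength 2·6 + 5·6 = 42.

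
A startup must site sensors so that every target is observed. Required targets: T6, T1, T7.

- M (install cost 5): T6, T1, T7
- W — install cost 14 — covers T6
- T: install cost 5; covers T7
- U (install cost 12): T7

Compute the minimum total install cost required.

M alone covers T6, T1, T7 — every target.
Total install cost: 5.
No cover costs less than 5.

5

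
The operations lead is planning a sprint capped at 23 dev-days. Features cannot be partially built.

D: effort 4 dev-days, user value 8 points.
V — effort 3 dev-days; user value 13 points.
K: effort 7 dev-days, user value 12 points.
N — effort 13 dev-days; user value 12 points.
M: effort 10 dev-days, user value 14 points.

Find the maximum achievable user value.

39

V + K + N: effort 3 + 7 + 13 = 23 ≤ 23, user value 13 + 12 + 12 = 37.
D + V + M: effort 4 + 3 + 10 = 17 ≤ 23, user value 8 + 13 + 14 = 35.
V + K + M: effort 3 + 7 + 10 = 20 ≤ 23, user value 13 + 12 + 14 = 39.
Best is V, K, and M with total user value 39.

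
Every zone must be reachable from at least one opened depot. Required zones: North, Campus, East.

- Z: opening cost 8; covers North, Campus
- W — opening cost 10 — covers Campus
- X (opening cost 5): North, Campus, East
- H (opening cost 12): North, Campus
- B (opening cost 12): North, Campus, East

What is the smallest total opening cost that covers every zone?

X alone covers North, Campus, East — every zone.
Total opening cost: 5.
No cover costs less than 5.

5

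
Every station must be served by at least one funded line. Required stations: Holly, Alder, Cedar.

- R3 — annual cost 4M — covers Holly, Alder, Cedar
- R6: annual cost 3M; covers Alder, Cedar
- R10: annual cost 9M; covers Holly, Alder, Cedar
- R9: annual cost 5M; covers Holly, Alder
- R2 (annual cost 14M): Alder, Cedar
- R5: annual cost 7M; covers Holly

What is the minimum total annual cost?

4

R3 alone covers Holly, Alder, Cedar — every station.
Total annual cost: 4.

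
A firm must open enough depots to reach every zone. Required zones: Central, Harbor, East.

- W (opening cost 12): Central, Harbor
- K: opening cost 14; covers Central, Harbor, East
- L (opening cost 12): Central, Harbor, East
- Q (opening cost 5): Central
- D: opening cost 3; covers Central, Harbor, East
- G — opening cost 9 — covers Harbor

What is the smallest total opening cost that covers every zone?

3

D alone covers Central, Harbor, East — every zone.
Total opening cost: 3.
No cover costs less than 3.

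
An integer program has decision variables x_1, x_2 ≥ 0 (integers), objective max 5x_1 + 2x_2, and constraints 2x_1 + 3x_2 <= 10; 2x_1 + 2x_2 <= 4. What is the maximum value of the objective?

(x_1,x_2)=(2,0): 2·2+3·0=4≤10, 2·2+2·0=4≤4, objective 10.
(x_1,x_2)=(1,1): 2·1+3·1=5≤10, 2·1+2·1=4≤4, objective 7.
(x_1,x_2)=(1,0): 2·1+3·0=2≤10, 2·1+2·0=2≤4, objective 5.
The best lattice point is (2,0), giving 10.

10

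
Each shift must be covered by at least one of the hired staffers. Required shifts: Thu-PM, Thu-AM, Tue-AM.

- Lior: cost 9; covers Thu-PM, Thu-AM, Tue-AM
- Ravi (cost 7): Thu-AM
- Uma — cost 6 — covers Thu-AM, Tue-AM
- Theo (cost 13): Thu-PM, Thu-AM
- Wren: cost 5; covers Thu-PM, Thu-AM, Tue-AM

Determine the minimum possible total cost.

5

This is an integer covering problem.
Wren alone covers Thu-PM, Thu-AM, Tue-AM — every shift.
Total cost: 5.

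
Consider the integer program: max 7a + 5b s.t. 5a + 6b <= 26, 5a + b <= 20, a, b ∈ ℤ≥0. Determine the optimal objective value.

(a,b)=(4,0): 5·4+6·0=20≤26, 5·4+1·0=20≤20, objective 28.
(a,b)=(3,1): 5·3+6·1=21≤26, 5·3+1·1=16≤20, objective 26.
The best lattice point is (4,0), giving 28.

28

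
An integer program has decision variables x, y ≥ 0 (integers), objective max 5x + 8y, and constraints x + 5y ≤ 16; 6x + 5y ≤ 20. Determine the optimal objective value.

(x,y)=(0,3): 1·0+5·3=15≤16, 6·0+5·3=15≤20, objective 24.
(x,y)=(1,2): 1·1+5·2=11≤16, 6·1+5·2=16≤20, objective 21.
(x,y)=(0,2): 1·0+5·2=10≤16, 6·0+5·2=10≤20, objective 16.
The best lattice point is (0,3), giving 24.

24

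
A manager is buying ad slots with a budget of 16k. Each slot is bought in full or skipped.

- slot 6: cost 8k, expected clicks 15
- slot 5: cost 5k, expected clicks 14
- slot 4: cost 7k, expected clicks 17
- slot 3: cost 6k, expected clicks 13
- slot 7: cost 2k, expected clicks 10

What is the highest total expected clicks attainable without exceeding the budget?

Treat it as a binary knapsack problem.
Allowing fractional choices, the relaxed optimum would be about 45.3, but ad slots are indivisible.
slot 5 + slot 4 + slot 7: cost 5 + 7 + 2 = 14 ≤ 16, expected clicks 14 + 17 + 10 = 41.
slot 4 + slot 3 + slot 7: cost 7 + 6 + 2 = 15 ≤ 16, expected clicks 17 + 13 + 10 = 40.
Best is slot 5, slot 4, and slot 7 with total expected clicks 41.

41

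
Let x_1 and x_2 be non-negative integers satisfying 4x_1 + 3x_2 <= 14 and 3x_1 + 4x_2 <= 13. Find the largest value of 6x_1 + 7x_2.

(x_1,x_2)=(0,3): 4·0+3·3=9≤14, 3·0+4·3=12≤13, objective 21.
(x_1,x_2)=(1,2): 4·1+3·2=10≤14, 3·1+4·2=11≤13, objective 20.
(x_1,x_2)=(2,1): 4·2+3·1=11≤14, 3·2+4·1=10≤13, objective 19.
Maximum is 21 at (x_1,x_2)=(0,3).

21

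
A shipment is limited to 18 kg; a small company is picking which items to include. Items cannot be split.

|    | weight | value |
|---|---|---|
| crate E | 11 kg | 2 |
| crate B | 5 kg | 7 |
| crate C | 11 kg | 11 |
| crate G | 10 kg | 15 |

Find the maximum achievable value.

Allowing fractional choices, the relaxed optimum would be about 25.0, but items are indivisible.
crate B + crate C: weight 5 + 11 = 16 ≤ 18, value 7 + 11 = 18.
crate B + crate G: weight 5 + 10 = 15 ≤ 18, value 7 + 15 = 22.
Best is crate B and crate G with total value 22.

22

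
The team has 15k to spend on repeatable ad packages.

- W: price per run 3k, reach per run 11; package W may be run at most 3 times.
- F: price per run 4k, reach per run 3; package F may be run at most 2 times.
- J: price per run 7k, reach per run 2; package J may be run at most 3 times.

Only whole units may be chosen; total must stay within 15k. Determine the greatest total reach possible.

36

Take 3×W and 1×F: price 13 ≤ 15, reach 3·11 + 1·3 = 36.
W has the best ratio (11/3) and is taken to its limit of 3; remaining capacity is filled optimally with the others.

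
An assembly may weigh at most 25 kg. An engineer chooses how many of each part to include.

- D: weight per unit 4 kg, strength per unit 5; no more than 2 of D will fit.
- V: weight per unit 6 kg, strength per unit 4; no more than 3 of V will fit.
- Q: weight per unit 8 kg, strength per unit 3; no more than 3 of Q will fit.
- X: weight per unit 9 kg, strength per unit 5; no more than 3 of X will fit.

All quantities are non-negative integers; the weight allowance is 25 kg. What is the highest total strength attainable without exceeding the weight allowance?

Take 2×D, 1×V, and 1×X: weight 23 ≤ 25, strength 2·5 + 1·4 + 1·5 = 19.
D has the best ratio (5/4) and is taken to its limit of 2; remaining capacity is filled optimally with the others.

19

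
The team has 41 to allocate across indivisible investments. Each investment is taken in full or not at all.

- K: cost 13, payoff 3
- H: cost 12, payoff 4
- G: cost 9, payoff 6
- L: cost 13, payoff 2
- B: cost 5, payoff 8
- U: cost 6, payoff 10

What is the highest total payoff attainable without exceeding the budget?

This is an integer program with binary decision variables.
Take H, G, B, and U: cost 12 + 9 + 5 + 6 = 32 ≤ 41, payoff 4 + 6 + 8 + 10 = 28.
No other feasible combination does better.

28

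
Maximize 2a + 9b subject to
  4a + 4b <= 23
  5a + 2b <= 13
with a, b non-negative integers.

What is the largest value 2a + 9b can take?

The continuous relaxation peaks at (0, 5.75) with value 51.75; rounding to a feasible lattice point costs some objective.
(a,b)=(0,5): 4·0+4·5=20≤23, 5·0+2·5=10≤13, objective 45.
(a,b)=(1,4): 4·1+4·4=20≤23, 5·1+2·4=13≤13, objective 38.
(a,b)=(0,4): 4·0+4·4=16≤23, 5·0+2·4=8≤13, objective 36.
The best lattice point is (0,5), giving 45.

45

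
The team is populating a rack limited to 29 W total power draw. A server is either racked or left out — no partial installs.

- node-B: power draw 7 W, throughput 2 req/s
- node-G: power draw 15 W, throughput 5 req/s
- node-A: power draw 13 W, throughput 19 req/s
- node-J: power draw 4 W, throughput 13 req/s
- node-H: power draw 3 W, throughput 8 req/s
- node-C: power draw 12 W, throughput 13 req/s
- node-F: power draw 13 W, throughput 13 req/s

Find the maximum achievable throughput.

45

node-B + node-A + node-J + node-H: power draw 7 + 13 + 4 + 3 = 27 ≤ 29, throughput 2 + 19 + 13 + 8 = 42.
node-A + node-J + node-H: power draw 13 + 4 + 3 = 20 ≤ 29, throughput 19 + 13 + 8 = 40.
node-A + node-J + node-C: power draw 13 + 4 + 12 = 29 ≤ 29, throughput 19 + 13 + 13 = 45.
Best is node-A, node-J, and node-C with total throughput 45.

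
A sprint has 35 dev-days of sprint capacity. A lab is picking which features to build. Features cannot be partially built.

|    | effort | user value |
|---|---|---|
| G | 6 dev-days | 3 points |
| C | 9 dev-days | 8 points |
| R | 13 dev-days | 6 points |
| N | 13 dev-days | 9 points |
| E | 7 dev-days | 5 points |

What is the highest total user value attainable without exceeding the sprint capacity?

G + C + N + E: effort 6 + 9 + 13 + 7 = 35 ≤ 35, user value 3 + 8 + 9 + 5 = 25.
C + R + N: effort 9 + 13 + 13 = 35 ≤ 35, user value 8 + 6 + 9 = 23.
Best is G, C, N, and E with total user value 25.

25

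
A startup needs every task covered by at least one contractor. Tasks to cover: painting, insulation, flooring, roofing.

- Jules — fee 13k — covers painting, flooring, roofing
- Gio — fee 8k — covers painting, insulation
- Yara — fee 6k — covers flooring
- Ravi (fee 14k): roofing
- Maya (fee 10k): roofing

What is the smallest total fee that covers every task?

21

The greedy cost-per-new-task heuristic would pick Gio, Yara, and Maya for 24, but a cheaper cover exists.
Choose Jules and Gio: together they cover painting, insulation, flooring, roofing — every task.
Total fee: 13 + 8 = 21.
No cover costs less than 21.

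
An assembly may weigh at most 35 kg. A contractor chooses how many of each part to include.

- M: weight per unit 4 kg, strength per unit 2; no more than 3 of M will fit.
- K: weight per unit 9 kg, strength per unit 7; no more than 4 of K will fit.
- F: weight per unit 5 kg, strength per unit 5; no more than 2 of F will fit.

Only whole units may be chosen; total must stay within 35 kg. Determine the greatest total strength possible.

3×K and 1×F: weight 32 ≤ 35, strength 3·7 + 1·5 = 26.
1×M, 2×K, and 2×F: weight 32 ≤ 35, strength 1·2 + 2·7 + 2·5 = 26.
Best is 26.

26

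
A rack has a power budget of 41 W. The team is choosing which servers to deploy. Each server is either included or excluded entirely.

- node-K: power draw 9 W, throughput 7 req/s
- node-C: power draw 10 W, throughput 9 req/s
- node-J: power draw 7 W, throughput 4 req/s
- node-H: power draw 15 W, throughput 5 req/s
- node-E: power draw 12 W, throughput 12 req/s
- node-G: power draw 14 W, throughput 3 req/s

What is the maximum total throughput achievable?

node-K + node-C + node-J + node-E: power draw 9 + 10 + 7 + 12 = 38 ≤ 41, throughput 7 + 9 + 4 + 12 = 32.
node-K + node-C + node-E: power draw 9 + 10 + 12 = 31 ≤ 41, throughput 7 + 9 + 12 = 28.
node-C + node-H + node-E: power draw 10 + 15 + 12 = 37 ≤ 41, throughput 9 + 5 + 12 = 26.
Best is node-K, node-C, node-J, and node-E with total throughput 32.

32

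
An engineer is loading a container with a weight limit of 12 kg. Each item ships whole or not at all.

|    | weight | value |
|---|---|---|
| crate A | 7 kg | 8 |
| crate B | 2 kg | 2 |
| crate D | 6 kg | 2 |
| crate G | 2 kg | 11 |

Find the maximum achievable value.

Allowing fractional choices, the relaxed optimum would be about 21.3, but items are indivisible.
crate A + crate B + crate G: weight 7 + 2 + 2 = 11 ≤ 12, value 8 + 2 + 11 = 21.
crate A + crate G: weight 7 + 2 = 9 ≤ 12, value 8 + 11 = 19.
Best is crate A, crate B, and crate G with total value 21.

21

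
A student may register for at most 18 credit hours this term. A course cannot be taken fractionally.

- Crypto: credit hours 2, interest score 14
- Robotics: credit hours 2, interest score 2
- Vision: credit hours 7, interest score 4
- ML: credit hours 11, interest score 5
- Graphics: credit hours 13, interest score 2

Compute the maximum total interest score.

21

This is an integer program with binary decision variables.
Take Crypto, Robotics, and ML: credit hours 2 + 2 + 11 = 15 ≤ 18, interest score 14 + 2 + 5 = 21.
No other feasible combination does better.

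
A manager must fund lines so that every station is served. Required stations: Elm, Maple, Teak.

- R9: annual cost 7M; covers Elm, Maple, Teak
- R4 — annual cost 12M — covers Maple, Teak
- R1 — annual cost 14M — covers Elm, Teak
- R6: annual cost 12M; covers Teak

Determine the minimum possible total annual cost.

This is a weighted set-cover instance.
R9 alone covers Elm, Maple, Teak — every station.
Total annual cost: 7.
No cover costs less than 7.

7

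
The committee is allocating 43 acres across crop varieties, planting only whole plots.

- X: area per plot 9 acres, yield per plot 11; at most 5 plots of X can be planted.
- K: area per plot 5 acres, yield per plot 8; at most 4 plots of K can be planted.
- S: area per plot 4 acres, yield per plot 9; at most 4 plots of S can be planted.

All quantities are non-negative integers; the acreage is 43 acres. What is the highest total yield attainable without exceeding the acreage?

71

S has the best ratio (9/4); taking only S gives at most 4×9 = 36 (stopped by the supply cap of 4).
Mixing does better — 1×X, 3×K, and 4×S: area 40 ≤ 43, yield 1·11 + 3·8 + 4·9 = 71.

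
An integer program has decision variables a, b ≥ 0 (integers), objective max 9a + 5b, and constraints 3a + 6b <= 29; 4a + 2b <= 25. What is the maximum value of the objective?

(a,b)=(5,2): 3·5+6·2=27≤29, 4·5+2·2=24≤25, objective 55.
(a,b)=(5,1): 3·5+6·1=21≤29, 4·5+2·1=22≤25, objective 50.
Maximum is 55 at (a,b)=(5,2).

55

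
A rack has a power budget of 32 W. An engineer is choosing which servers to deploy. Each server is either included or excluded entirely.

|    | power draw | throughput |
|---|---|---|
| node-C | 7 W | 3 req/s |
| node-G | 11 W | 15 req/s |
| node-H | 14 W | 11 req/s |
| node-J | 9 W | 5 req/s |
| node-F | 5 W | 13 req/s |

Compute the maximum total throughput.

39

Allowing fractional choices, the relaxed optimum would be about 40.1, but servers are indivisible.
node-G + node-J + node-F: power draw 11 + 9 + 5 = 25 ≤ 32, throughput 15 + 5 + 13 = 33.
node-G + node-H + node-F: power draw 11 + 14 + 5 = 30 ≤ 32, throughput 15 + 11 + 13 = 39.
node-C + node-G + node-J + node-F: power draw 7 + 11 + 9 + 5 = 32 ≤ 32, throughput 3 + 15 + 5 + 13 = 36.
Best is node-G, node-H, and node-F with total throughput 39.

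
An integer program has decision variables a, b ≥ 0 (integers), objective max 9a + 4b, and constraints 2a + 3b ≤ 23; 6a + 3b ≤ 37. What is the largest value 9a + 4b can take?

54

Relaxing integrality, the LP optimum is 55.50 at (a,b) = (6.17, 0), which is not an integer point.
(a,b)=(6,0): 2·6+3·0=12≤23, 6·6+3·0=36≤37, objective 54.
(a,b)=(5,1): 2·5+3·1=13≤23, 6·5+3·1=33≤37, objective 49.
(a,b)=(5,0): 2·5+3·0=10≤23, 6·5+3·0=30≤37, objective 45.
The best lattice point is (6,0), giving 54.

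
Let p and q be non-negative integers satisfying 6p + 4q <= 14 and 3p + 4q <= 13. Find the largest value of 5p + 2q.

(p,q)=(2,0) is feasible, giving 10.
(p,q)=(1,1) is feasible, giving 7.
No feasible integer point exceeds 10.

10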